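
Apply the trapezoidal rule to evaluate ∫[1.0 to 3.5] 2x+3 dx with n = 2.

f(x) = 2x+3
a = 1.0, b = 3.5, n = 2
h = (b - a)/n = 1.250000

Trapezoidal rule: (h/2)[f(x₀) + 2f(x₁) + 2f(x₂) + ... + f(xₙ)]

x_0 = 1.0000, f(x_0) = 5.000000, coefficient = 1
x_1 = 2.2500, f(x_1) = 7.500000, coefficient = 2
x_2 = 3.5000, f(x_2) = 10.000000, coefficient = 1

I ≈ (1.250000/2) × 30.000000 = 18.750000
Exact value: 18.750000
Error: 0.000000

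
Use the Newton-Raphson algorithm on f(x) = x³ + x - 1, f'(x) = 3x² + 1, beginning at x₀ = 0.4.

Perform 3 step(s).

f(x) = x³ + x - 1
f'(x) = 3x² + 1
x₀ = 0.4

Newton-Raphson formula: x_{n+1} = x_n - f(x_n)/f'(x_n)

Iteration 1:
  f(0.400000) = -0.536000
  f'(0.400000) = 1.480000
  x_1 = 0.400000 - (-0.536000)/1.480000 = 0.762162
Iteration 2:
  f(0.762162) = 0.204895
  f'(0.762162) = 2.742673
  x_2 = 0.762162 - 0.204895/2.742673 = 0.687456
Iteration 3:
  f(0.687456) = 0.012344
  f'(0.687456) = 2.417786
  x_3 = 0.687456 - 0.012344/2.417786 = 0.682350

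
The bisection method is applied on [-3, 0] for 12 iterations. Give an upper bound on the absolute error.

Bisection error bound: |error| ≤ (b-a)/2^n
|error| ≤ (0 - (-3))/2^12 = 3/2^12
|error| ≤ 0.0007324219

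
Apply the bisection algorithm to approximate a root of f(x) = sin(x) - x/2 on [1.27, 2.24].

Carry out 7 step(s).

f(x) = sin(x) - x/2
Initial interval: [1.27, 2.24]

Iteration 1:
  c_1 = (1.270000 + 2.240000)/2 = 1.755000
  f(c_1) = f(1.755000) = 0.105582
  f(a) × f(c) ≥ 0, new interval: [1.755000, 2.240000]
Iteration 2:
  c_2 = (1.755000 + 2.240000)/2 = 1.997500
  f(c_2) = f(1.997500) = -0.088415
  f(a) × f(c) < 0, new interval: [1.755000, 1.997500]
Iteration 3:
  c_3 = (1.755000 + 1.997500)/2 = 1.876250
  f(c_3) = f(1.876250) = 0.015586
  f(a) × f(c) ≥ 0, new interval: [1.876250, 1.997500]
Iteration 4:
  c_4 = (1.876250 + 1.997500)/2 = 1.936875
  f(c_4) = f(1.936875) = -0.034699
  f(a) × f(c) < 0, new interval: [1.876250, 1.936875]
Iteration 5:
  c_5 = (1.876250 + 1.936875)/2 = 1.906563
  f(c_5) = f(1.906563) = -0.009123
  f(a) × f(c) < 0, new interval: [1.876250, 1.906563]
Iteration 6:
  c_6 = (1.876250 + 1.906563)/2 = 1.891406
  f(c_6) = f(1.891406) = 0.003340
  f(a) × f(c) ≥ 0, new interval: [1.891406, 1.906563]
Iteration 7:
  c_7 = (1.891406 + 1.906563)/2 = 1.898984
  f(c_7) = f(1.898984) = -0.002864
  f(a) × f(c) < 0, new interval: [1.891406, 1.898984]

After 7 iteration(s), the approximation is c_7 = 1.898984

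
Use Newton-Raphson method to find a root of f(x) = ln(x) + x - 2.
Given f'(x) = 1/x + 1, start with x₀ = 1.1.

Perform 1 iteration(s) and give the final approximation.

f(x) = ln(x) + x - 2
f'(x) = 1/x + 1
x₀ = 1.1

Newton-Raphson formula: x_{n+1} = x_n - f(x_n)/f'(x_n)

Iteration 1:
  f(1.100000) = -0.804690
  f'(1.100000) = 1.909091
  x_1 = 1.100000 - (-0.804690)/1.909091 = 1.521504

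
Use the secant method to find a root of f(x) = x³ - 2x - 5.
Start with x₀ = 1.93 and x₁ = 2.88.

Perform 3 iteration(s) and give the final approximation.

f(x) = x³ - 2x - 5
x₀ = 1.93, x₁ = 2.88

Secant formula: x_{n+1} = x_n - f(x_n)(x_n - x_{n-1})/(f(x_n) - f(x_{n-1}))

Iteration 1:
  f(1.930000) = -1.670943
  f(2.880000) = 13.127872
  x_2 = 2.880000 - 13.127872×(2.880000 - 1.930000)/(13.127872 - (-1.670943))
       = 2.037265
Iteration 2:
  f(2.880000) = 13.127872
  f(2.037265) = -0.618965
  x_3 = 2.037265 - (-0.618965)×(2.037265 - 2.880000)/(-0.618965 - 13.127872)
       = 2.075210
Iteration 3:
  f(2.037265) = -0.618965
  f(2.075210) = -0.213535
  x_4 = 2.075210 - (-0.213535)×(2.075210 - 2.037265)/(-0.213535 - (-0.618965))
       = 2.095195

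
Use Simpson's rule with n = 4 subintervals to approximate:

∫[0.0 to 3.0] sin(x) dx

f(x) = sin(x)
a = 0.0, b = 3.0, n = 4
h = (b - a)/n = 0.750000

Simpson's rule: (h/3)[f(x₀) + 4f(x₁) + 2f(x₂) + ... + f(xₙ)]

x_0 = 0.0000, f(x_0) = 0.000000, coefficient = 1
x_1 = 0.7500, f(x_1) = 0.681639, coefficient = 4
x_2 = 1.5000, f(x_2) = 0.997495, coefficient = 2
x_3 = 2.2500, f(x_3) = 0.778073, coefficient = 4
x_4 = 3.0000, f(x_4) = 0.141120, coefficient = 1

I ≈ (0.750000/3) × 7.974958 = 1.993739
Exact value: 1.989992
Error: 0.003747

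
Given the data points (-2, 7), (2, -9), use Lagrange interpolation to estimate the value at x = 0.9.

Lagrange interpolation formula:
P(x) = Σ yᵢ × Lᵢ(x)
where Lᵢ(x) = Π_{j≠i} (x - xⱼ)/(xᵢ - xⱼ)

L_0(0.9) = (0.9 - 2)/(-2 - 2) = 0.275000
L_1(0.9) = (0.9 - (-2))/(2 - (-2)) = 0.725000

P(0.9) = 7×L_0(0.9) + (-9)×L_1(0.9)
P(0.9) = -4.600000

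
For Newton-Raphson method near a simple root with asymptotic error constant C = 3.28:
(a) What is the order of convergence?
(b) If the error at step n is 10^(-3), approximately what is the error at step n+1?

(a) Newton-Raphson has quadratic (order 2) convergence near simple roots.
    This means |e_{n+1}| ≈ C|e_n|².

(b) With |e_n| = 10^(-3) and C = 3.28:
    |e_{n+1}| ≈ 3.28 × (10^(-3))² = 3.28 × 10^(-6)

(a) 2 (quadratic); (b) |e_{n+1}| ≈ 3.280e-06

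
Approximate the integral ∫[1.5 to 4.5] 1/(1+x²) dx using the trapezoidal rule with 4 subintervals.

f(x) = 1/(1+x²)
a = 1.5, b = 4.5, n = 4
h = (b - a)/n = 0.750000

Trapezoidal rule: (h/2)[f(x₀) + 2f(x₁) + 2f(x₂) + ... + f(xₙ)]

x_0 = 1.5000, f(x_0) = 0.307692, coefficient = 1
x_1 = 2.2500, f(x_1) = 0.164948, coefficient = 2
x_2 = 3.0000, f(x_2) = 0.100000, coefficient = 2
x_3 = 3.7500, f(x_3) = 0.066390, coefficient = 2
x_4 = 4.5000, f(x_4) = 0.047059, coefficient = 1

I ≈ (0.750000/2) × 1.017428 = 0.381536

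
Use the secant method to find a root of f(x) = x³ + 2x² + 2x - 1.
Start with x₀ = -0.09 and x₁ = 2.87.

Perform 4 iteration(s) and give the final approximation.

f(x) = x³ + 2x² + 2x - 1
x₀ = -0.09, x₁ = 2.87

Secant formula: x_{n+1} = x_n - f(x_n)(x_n - x_{n-1})/(f(x_n) - f(x_{n-1}))

Iteration 1:
  f(-0.090000) = -1.164529
  f(2.870000) = 44.853703
  x_2 = 2.870000 - 44.853703×(2.870000 - (-0.090000))/(44.853703 - (-1.164529))
       = -0.015095
Iteration 2:
  f(2.870000) = 44.853703
  f(-0.015095) = -1.029737
  x_3 = -0.015095 - (-1.029737)×(-0.015095 - 2.870000)/(-1.029737 - 44.853703)
       = 0.049654
Iteration 3:
  f(-0.015095) = -1.029737
  f(0.049654) = -0.895639
  x_4 = 0.049654 - (-0.895639)×(0.049654 - (-0.015095))/(-0.895639 - (-1.029737))
       = 0.482108
Iteration 4:
  f(0.049654) = -0.895639
  f(0.482108) = 0.541127
  x_5 = 0.482108 - 0.541127×(0.482108 - 0.049654)/(0.541127 - (-0.895639))
       = 0.319233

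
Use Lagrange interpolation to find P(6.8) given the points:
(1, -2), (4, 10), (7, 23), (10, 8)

Lagrange interpolation formula:
P(x) = Σ yᵢ × Lᵢ(x)
where Lᵢ(x) = Π_{j≠i} (x - xⱼ)/(xᵢ - xⱼ)

L_0(6.8) = (6.8 - 4)/(1 - 4) × (6.8 - 7)/(1 - 7) × (6.8 - 10)/(1 - 10) = -0.011062
L_1(6.8) = (6.8 - 1)/(4 - 1) × (6.8 - 7)/(4 - 7) × (6.8 - 10)/(4 - 10) = 0.068741
L_2(6.8) = (6.8 - 1)/(7 - 1) × (6.8 - 4)/(7 - 4) × (6.8 - 10)/(7 - 10) = 0.962370
L_3(6.8) = (6.8 - 1)/(10 - 1) × (6.8 - 4)/(10 - 4) × (6.8 - 7)/(10 - 7) = -0.020049

P(6.8) = (-2)×L_0(6.8) + 10×L_1(6.8) + 23×L_2(6.8) + 8×L_3(6.8)
P(6.8) = 22.683654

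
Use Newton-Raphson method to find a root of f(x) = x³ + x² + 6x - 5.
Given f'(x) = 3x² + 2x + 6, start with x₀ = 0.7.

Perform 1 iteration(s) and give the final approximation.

f(x) = x³ + x² + 6x - 5
f'(x) = 3x² + 2x + 6
x₀ = 0.7

Newton-Raphson formula: x_{n+1} = x_n - f(x_n)/f'(x_n)

Iteration 1:
  f(0.700000) = 0.033000
  f'(0.700000) = 8.870000
  x_1 = 0.700000 - 0.033000/8.870000 = 0.696280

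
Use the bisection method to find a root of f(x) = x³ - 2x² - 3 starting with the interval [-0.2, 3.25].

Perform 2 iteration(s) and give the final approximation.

f(x) = x³ - 2x² - 3
Initial interval: [-0.2, 3.25]

Iteration 1:
  c_1 = (-0.200000 + 3.250000)/2 = 1.525000
  f(c_1) = f(1.525000) = -4.104672
  f(a) × f(c) ≥ 0, new interval: [1.525000, 3.250000]
Iteration 2:
  c_2 = (1.525000 + 3.250000)/2 = 2.387500
  f(c_2) = f(2.387500) = -0.791189
  f(a) × f(c) ≥ 0, new interval: [2.387500, 3.250000]

After 2 iteration(s), the approximation is c_2 = 2.387500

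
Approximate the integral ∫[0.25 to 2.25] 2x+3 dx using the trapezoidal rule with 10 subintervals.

f(x) = 2x+3
a = 0.25, b = 2.25, n = 10
h = (b - a)/n = 0.200000

Trapezoidal rule: (h/2)[f(x₀) + 2f(x₁) + 2f(x₂) + ... + f(xₙ)]

x_0 = 0.2500, f(x_0) = 3.500000, coefficient = 1
x_1 = 0.4500, f(x_1) = 3.900000, coefficient = 2
x_2 = 0.6500, f(x_2) = 4.300000, coefficient = 2
x_3 = 0.8500, f(x_3) = 4.700000, coefficient = 2
x_4 = 1.0500, f(x_4) = 5.100000, coefficient = 2
x_5 = 1.2500, f(x_5) = 5.500000, coefficient = 2
x_6 = 1.4500, f(x_6) = 5.900000, coefficient = 2
x_7 = 1.6500, f(x_7) = 6.300000, coefficient = 2
x_8 = 1.8500, f(x_8) = 6.700000, coefficient = 2
x_9 = 2.0500, f(x_9) = 7.100000, coefficient = 2
x_10 = 2.2500, f(x_10) = 7.500000, coefficient = 1

I ≈ (0.200000/2) × 110.000000 = 11.000000
Exact value: 11.000000
Error: 0.000000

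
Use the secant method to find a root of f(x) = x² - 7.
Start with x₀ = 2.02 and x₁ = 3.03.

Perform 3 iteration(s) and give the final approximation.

f(x) = x² - 7
x₀ = 2.02, x₁ = 3.03

Secant formula: x_{n+1} = x_n - f(x_n)(x_n - x_{n-1})/(f(x_n) - f(x_{n-1}))

Iteration 1:
  f(2.020000) = -2.919600
  f(3.030000) = 2.180900
  x_2 = 3.030000 - 2.180900×(3.030000 - 2.020000)/(2.180900 - (-2.919600))
       = 2.598139
Iteration 2:
  f(3.030000) = 2.180900
  f(2.598139) = -0.249676
  x_3 = 2.598139 - (-0.249676)×(2.598139 - 3.030000)/(-0.249676 - 2.180900)
       = 2.642501
Iteration 3:
  f(2.598139) = -0.249676
  f(2.642501) = -0.017190
  x_4 = 2.642501 - (-0.017190)×(2.642501 - 2.598139)/(-0.017190 - (-0.249676))
       = 2.645781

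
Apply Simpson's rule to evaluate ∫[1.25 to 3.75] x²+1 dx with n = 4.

f(x) = x²+1
a = 1.25, b = 3.75, n = 4
h = (b - a)/n = 0.625000

Simpson's rule: (h/3)[f(x₀) + 4f(x₁) + 2f(x₂) + ... + f(xₙ)]

x_0 = 1.2500, f(x_0) = 2.562500, coefficient = 1
x_1 = 1.8750, f(x_1) = 4.515625, coefficient = 4
x_2 = 2.5000, f(x_2) = 7.250000, coefficient = 2
x_3 = 3.1250, f(x_3) = 10.765625, coefficient = 4
x_4 = 3.7500, f(x_4) = 15.062500, coefficient = 1

I ≈ (0.625000/3) × 93.250000 = 19.427083
Exact value: 19.427083
Error: 0.000000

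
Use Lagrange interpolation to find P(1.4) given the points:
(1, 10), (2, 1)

Lagrange interpolation formula:
P(x) = Σ yᵢ × Lᵢ(x)
where Lᵢ(x) = Π_{j≠i} (x - xⱼ)/(xᵢ - xⱼ)

L_0(1.4) = (1.4 - 2)/(1 - 2) = 0.600000
L_1(1.4) = (1.4 - 1)/(2 - 1) = 0.400000

P(1.4) = 10×L_0(1.4) + 1×L_1(1.4)
P(1.4) = 6.400000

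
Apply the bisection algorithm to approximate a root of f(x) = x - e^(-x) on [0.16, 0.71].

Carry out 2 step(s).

f(x) = x - e^(-x)
Initial interval: [0.16, 0.71]

Iteration 1:
  c_1 = (0.160000 + 0.710000)/2 = 0.435000
  f(c_1) = f(0.435000) = -0.212265
  f(a) × f(c) ≥ 0, new interval: [0.435000, 0.710000]
Iteration 2:
  c_2 = (0.435000 + 0.710000)/2 = 0.572500
  f(c_2) = f(0.572500) = 0.008387
  f(a) × f(c) < 0, new interval: [0.435000, 0.572500]

After 2 iteration(s), the approximation is c_2 = 0.572500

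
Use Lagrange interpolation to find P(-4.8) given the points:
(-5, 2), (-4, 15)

Lagrange interpolation formula:
P(x) = Σ yᵢ × Lᵢ(x)
where Lᵢ(x) = Π_{j≠i} (x - xⱼ)/(xᵢ - xⱼ)

L_0(-4.8) = (-4.8 - (-4))/(-5 - (-4)) = 0.800000
L_1(-4.8) = (-4.8 - (-5))/(-4 - (-5)) = 0.200000

P(-4.8) = 2×L_0(-4.8) + 15×L_1(-4.8)
P(-4.8) = 4.600000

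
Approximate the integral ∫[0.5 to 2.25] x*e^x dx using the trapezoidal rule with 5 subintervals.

f(x) = x*e^x
a = 0.5, b = 2.25, n = 5
h = (b - a)/n = 0.350000

Trapezoidal rule: (h/2)[f(x₀) + 2f(x₁) + 2f(x₂) + ... + f(xₙ)]

x_0 = 0.5000, f(x_0) = 0.824361, coefficient = 1
x_1 = 0.8500, f(x_1) = 1.988700, coefficient = 2
x_2 = 1.2000, f(x_2) = 3.984140, coefficient = 2
x_3 = 1.5500, f(x_3) = 7.302779, coefficient = 2
x_4 = 1.9000, f(x_4) = 12.703199, coefficient = 2
x_5 = 2.2500, f(x_5) = 21.347406, coefficient = 1

I ≈ (0.350000/2) × 74.129403 = 12.972646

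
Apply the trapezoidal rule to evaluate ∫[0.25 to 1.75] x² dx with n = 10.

f(x) = x²
a = 0.25, b = 1.75, n = 10
h = (b - a)/n = 0.150000

Trapezoidal rule: (h/2)[f(x₀) + 2f(x₁) + 2f(x₂) + ... + f(xₙ)]

x_0 = 0.2500, f(x_0) = 0.062500, coefficient = 1
x_1 = 0.4000, f(x_1) = 0.160000, coefficient = 2
x_2 = 0.5500, f(x_2) = 0.302500, coefficient = 2
x_3 = 0.7000, f(x_3) = 0.490000, coefficient = 2
x_4 = 0.8500, f(x_4) = 0.722500, coefficient = 2
x_5 = 1.0000, f(x_5) = 1.000000, coefficient = 2
x_6 = 1.1500, f(x_6) = 1.322500, coefficient = 2
x_7 = 1.3000, f(x_7) = 1.690000, coefficient = 2
x_8 = 1.4500, f(x_8) = 2.102500, coefficient = 2
x_9 = 1.6000, f(x_9) = 2.560000, coefficient = 2
x_10 = 1.7500, f(x_10) = 3.062500, coefficient = 1

I ≈ (0.150000/2) × 23.825000 = 1.786875
Exact value: 1.781250
Error: 0.005625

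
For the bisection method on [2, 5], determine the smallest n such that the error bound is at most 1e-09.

We need (b-a)/2^n ≤ 1e-09
(5 - 2)/2^n ≤ 1e-09
3/2^n ≤ 1e-09
2^n ≥ 3000000000
n ≥ log₂(3000000000) = 31.48
n ≥ 32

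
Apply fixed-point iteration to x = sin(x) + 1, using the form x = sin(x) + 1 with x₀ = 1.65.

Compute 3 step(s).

Equation: x = sin(x) + 1
Fixed-point form: x = sin(x) + 1
x₀ = 1.65

x_1 = g(1.650000) = 1.996865
x_2 = g(1.996865) = 1.910598
x_3 = g(1.910598) = 1.942821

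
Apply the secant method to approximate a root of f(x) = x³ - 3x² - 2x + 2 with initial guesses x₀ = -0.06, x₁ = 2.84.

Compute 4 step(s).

f(x) = x³ - 3x² - 2x + 2
x₀ = -0.06, x₁ = 2.84

Secant formula: x_{n+1} = x_n - f(x_n)(x_n - x_{n-1})/(f(x_n) - f(x_{n-1}))

Iteration 1:
  f(-0.060000) = 2.108984
  f(2.840000) = -4.970496
  x_2 = 2.840000 - (-4.970496)×(2.840000 - (-0.060000))/(-4.970496 - 2.108984)
       = 0.803913
Iteration 2:
  f(2.840000) = -4.970496
  f(0.803913) = -1.027104
  x_3 = 0.803913 - (-1.027104)×(0.803913 - 2.840000)/(-1.027104 - (-4.970496))
       = 0.273590
Iteration 3:
  f(0.803913) = -1.027104
  f(0.273590) = 1.248746
  x_4 = 0.273590 - 1.248746×(0.273590 - 0.803913)/(1.248746 - (-1.027104))
       = 0.564575
Iteration 4:
  f(0.273590) = 1.248746
  f(0.564575) = 0.094571
  x_5 = 0.564575 - 0.094571×(0.564575 - 0.273590)/(0.094571 - 1.248746)
       = 0.588418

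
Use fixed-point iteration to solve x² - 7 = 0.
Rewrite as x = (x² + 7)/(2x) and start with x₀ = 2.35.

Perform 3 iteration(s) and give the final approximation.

Equation: x² - 7 = 0
Fixed-point form: x = (x² + 7)/(2x)
x₀ = 2.35

x_1 = g(2.350000) = 2.664362
x_2 = g(2.664362) = 2.645816
x_3 = g(2.645816) = 2.645751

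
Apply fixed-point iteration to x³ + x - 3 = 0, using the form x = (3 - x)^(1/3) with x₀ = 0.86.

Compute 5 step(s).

Equation: x³ + x - 3 = 0
Fixed-point form: x = (3 - x)^(1/3)
x₀ = 0.86

x_1 = g(0.860000) = 1.288659
x_2 = g(1.288659) = 1.196131
x_3 = g(1.196131) = 1.217311
x_4 = g(1.217311) = 1.212528
x_5 = g(1.212528) = 1.213612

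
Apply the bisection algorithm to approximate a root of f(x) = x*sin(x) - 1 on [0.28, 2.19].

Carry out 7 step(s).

f(x) = x*sin(x) - 1
Initial interval: [0.28, 2.19]

Iteration 1:
  c_1 = (0.280000 + 2.190000)/2 = 1.235000
  f(c_1) = f(1.235000) = 0.166023
  f(a) × f(c) < 0, new interval: [0.280000, 1.235000]
Iteration 2:
  c_2 = (0.280000 + 1.235000)/2 = 0.757500
  f(c_2) = f(0.757500) = -0.479516
  f(a) × f(c) ≥ 0, new interval: [0.757500, 1.235000]
Iteration 3:
  c_3 = (0.757500 + 1.235000)/2 = 0.996250
  f(c_3) = f(0.996250) = -0.163709
  f(a) × f(c) ≥ 0, new interval: [0.996250, 1.235000]
Iteration 4:
  c_4 = (0.996250 + 1.235000)/2 = 1.115625
  f(c_4) = f(1.115625) = 0.002038
  f(a) × f(c) < 0, new interval: [0.996250, 1.115625]
Iteration 5:
  c_5 = (0.996250 + 1.115625)/2 = 1.055937
  f(c_5) = f(1.055937) = -0.080952
  f(a) × f(c) ≥ 0, new interval: [1.055937, 1.115625]
Iteration 6:
  c_6 = (1.055937 + 1.115625)/2 = 1.085781
  f(c_6) = f(1.085781) = -0.039444
  f(a) × f(c) ≥ 0, new interval: [1.085781, 1.115625]
Iteration 7:
  c_7 = (1.085781 + 1.115625)/2 = 1.100703
  f(c_7) = f(1.100703) = -0.018694
  f(a) × f(c) ≥ 0, new interval: [1.100703, 1.115625]

After 7 iteration(s), the approximation is c_7 = 1.100703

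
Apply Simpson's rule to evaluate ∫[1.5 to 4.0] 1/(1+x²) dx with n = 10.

f(x) = 1/(1+x²)
a = 1.5, b = 4.0, n = 10
h = (b - a)/n = 0.250000

Simpson's rule: (h/3)[f(x₀) + 4f(x₁) + 2f(x₂) + ... + f(xₙ)]

x_0 = 1.5000, f(x_0) = 0.307692, coefficient = 1
x_1 = 1.7500, f(x_1) = 0.246154, coefficient = 4
x_2 = 2.0000, f(x_2) = 0.200000, coefficient = 2
x_3 = 2.2500, f(x_3) = 0.164948, coefficient = 4
x_4 = 2.5000, f(x_4) = 0.137931, coefficient = 2
x_5 = 2.7500, f(x_5) = 0.116788, coefficient = 4
x_6 = 3.0000, f(x_6) = 0.100000, coefficient = 2
x_7 = 3.2500, f(x_7) = 0.086486, coefficient = 4
x_8 = 3.5000, f(x_8) = 0.075472, coefficient = 2
x_9 = 3.7500, f(x_9) = 0.066390, coefficient = 4
x_10 = 4.0000, f(x_10) = 0.058824, coefficient = 1

I ≈ (0.250000/3) × 4.116390 = 0.343032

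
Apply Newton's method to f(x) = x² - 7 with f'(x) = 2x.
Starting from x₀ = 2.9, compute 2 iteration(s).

f(x) = x² - 7
f'(x) = 2x
x₀ = 2.9

Newton-Raphson formula: x_{n+1} = x_n - f(x_n)/f'(x_n)

Iteration 1:
  f(2.900000) = 1.410000
  f'(2.900000) = 5.800000
  x_1 = 2.900000 - 1.410000/5.800000 = 2.656897
Iteration 2:
  f(2.656897) = 0.059099
  f'(2.656897) = 5.313793
  x_2 = 2.656897 - 0.059099/5.313793 = 2.645775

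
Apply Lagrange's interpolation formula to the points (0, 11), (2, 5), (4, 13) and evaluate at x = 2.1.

Lagrange interpolation formula:
P(x) = Σ yᵢ × Lᵢ(x)
where Lᵢ(x) = Π_{j≠i} (x - xⱼ)/(xᵢ - xⱼ)

L_0(2.1) = (2.1 - 2)/(0 - 2) × (2.1 - 4)/(0 - 4) = -0.023750
L_1(2.1) = (2.1 - 0)/(2 - 0) × (2.1 - 4)/(2 - 4) = 0.997500
L_2(2.1) = (2.1 - 0)/(4 - 0) × (2.1 - 2)/(4 - 2) = 0.026250

P(2.1) = 11×L_0(2.1) + 5×L_1(2.1) + 13×L_2(2.1)
P(2.1) = 5.067500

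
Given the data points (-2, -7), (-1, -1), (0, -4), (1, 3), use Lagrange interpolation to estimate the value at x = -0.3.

Lagrange interpolation formula:
P(x) = Σ yᵢ × Lᵢ(x)
where Lᵢ(x) = Π_{j≠i} (x - xⱼ)/(xᵢ - xⱼ)

L_0(-0.3) = (-0.3 - (-1))/(-2 - (-1)) × (-0.3 - 0)/(-2 - 0) × (-0.3 - 1)/(-2 - 1) = -0.045500
L_1(-0.3) = (-0.3 - (-2))/(-1 - (-2)) × (-0.3 - 0)/(-1 - 0) × (-0.3 - 1)/(-1 - 1) = 0.331500
L_2(-0.3) = (-0.3 - (-2))/(0 - (-2)) × (-0.3 - (-1))/(0 - (-1)) × (-0.3 - 1)/(0 - 1) = 0.773500
L_3(-0.3) = (-0.3 - (-2))/(1 - (-2)) × (-0.3 - (-1))/(1 - (-1)) × (-0.3 - 0)/(1 - 0) = -0.059500

P(-0.3) = (-7)×L_0(-0.3) + (-1)×L_1(-0.3) + (-4)×L_2(-0.3) + 3×L_3(-0.3)
P(-0.3) = -3.285500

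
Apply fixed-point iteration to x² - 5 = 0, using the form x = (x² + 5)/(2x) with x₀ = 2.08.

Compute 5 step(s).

Equation: x² - 5 = 0
Fixed-point form: x = (x² + 5)/(2x)
x₀ = 2.08

x_1 = g(2.080000) = 2.241923
x_2 = g(2.241923) = 2.236076
x_3 = g(2.236076) = 2.236068
x_4 = g(2.236068) = 2.236068
x_5 = g(2.236068) = 2.236068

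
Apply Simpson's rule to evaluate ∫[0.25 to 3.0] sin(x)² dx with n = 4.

f(x) = sin(x)²
a = 0.25, b = 3.0, n = 4
h = (b - a)/n = 0.687500

Simpson's rule: (h/3)[f(x₀) + 4f(x₁) + 2f(x₂) + ... + f(xₙ)]

x_0 = 0.2500, f(x_0) = 0.061209, coefficient = 1
x_1 = 0.9375, f(x_1) = 0.649767, coefficient = 4
x_2 = 1.6250, f(x_2) = 0.997065, coefficient = 2
x_3 = 2.3125, f(x_3) = 0.543639, coefficient = 4
x_4 = 3.0000, f(x_4) = 0.019915, coefficient = 1

I ≈ (0.687500/3) × 6.848876 = 1.569534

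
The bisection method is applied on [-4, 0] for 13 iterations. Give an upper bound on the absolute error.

Bisection error bound: |error| ≤ (b-a)/2^n
|error| ≤ (0 - (-4))/2^13 = 4/2^13
|error| ≤ 0.0004882812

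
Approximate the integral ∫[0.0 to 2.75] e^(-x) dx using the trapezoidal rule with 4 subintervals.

f(x) = e^(-x)
a = 0.0, b = 2.75, n = 4
h = (b - a)/n = 0.687500

Trapezoidal rule: (h/2)[f(x₀) + 2f(x₁) + 2f(x₂) + ... + f(xₙ)]

x_0 = 0.0000, f(x_0) = 1.000000, coefficient = 1
x_1 = 0.6875, f(x_1) = 0.502832, coefficient = 2
x_2 = 1.3750, f(x_2) = 0.252840, coefficient = 2
x_3 = 2.0625, f(x_3) = 0.127136, coefficient = 2
x_4 = 2.7500, f(x_4) = 0.063928, coefficient = 1

I ≈ (0.687500/2) × 2.829542 = 0.972655
Exact value: 0.936072
Error: 0.036583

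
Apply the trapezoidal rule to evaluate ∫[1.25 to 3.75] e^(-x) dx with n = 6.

f(x) = e^(-x)
a = 1.25, b = 3.75, n = 6
h = (b - a)/n = 0.416667

Trapezoidal rule: (h/2)[f(x₀) + 2f(x₁) + 2f(x₂) + ... + f(xₙ)]

x_0 = 1.2500, f(x_0) = 0.286505, coefficient = 1
x_1 = 1.6667, f(x_1) = 0.188876, coefficient = 2
x_2 = 2.0833, f(x_2) = 0.124514, coefficient = 2
x_3 = 2.5000, f(x_3) = 0.082085, coefficient = 2
x_4 = 2.9167, f(x_4) = 0.054114, coefficient = 2
x_5 = 3.3333, f(x_5) = 0.035674, coefficient = 2
x_6 = 3.7500, f(x_6) = 0.023518, coefficient = 1

I ≈ (0.416667/2) × 1.280548 = 0.266781
Exact value: 0.262987
Error: 0.003794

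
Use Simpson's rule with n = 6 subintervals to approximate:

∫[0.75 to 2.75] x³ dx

f(x) = x³
a = 0.75, b = 2.75, n = 6
h = (b - a)/n = 0.333333

Simpson's rule: (h/3)[f(x₀) + 4f(x₁) + 2f(x₂) + ... + f(xₙ)]

x_0 = 0.7500, f(x_0) = 0.421875, coefficient = 1
x_1 = 1.0833, f(x_1) = 1.271412, coefficient = 4
x_2 = 1.4167, f(x_2) = 2.843171, coefficient = 2
x_3 = 1.7500, f(x_3) = 5.359375, coefficient = 4
x_4 = 2.0833, f(x_4) = 9.042245, coefficient = 2
x_5 = 2.4167, f(x_5) = 14.114005, coefficient = 4
x_6 = 2.7500, f(x_6) = 20.796875, coefficient = 1

I ≈ (0.333333/3) × 127.968750 = 14.218750
Exact value: 14.218750
Error: 0.000000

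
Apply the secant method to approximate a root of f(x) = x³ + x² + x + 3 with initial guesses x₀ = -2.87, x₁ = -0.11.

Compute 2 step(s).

f(x) = x³ + x² + x + 3
x₀ = -2.87, x₁ = -0.11

Secant formula: x_{n+1} = x_n - f(x_n)(x_n - x_{n-1})/(f(x_n) - f(x_{n-1}))

Iteration 1:
  f(-2.870000) = -15.273003
  f(-0.110000) = 2.900769
  x_2 = -0.110000 - 2.900769×(-0.110000 - (-2.870000))/(2.900769 - (-15.273003))
       = -0.550532
Iteration 2:
  f(-0.110000) = 2.900769
  f(-0.550532) = 2.585695
  x_3 = -0.550532 - 2.585695×(-0.550532 - (-0.110000))/(2.585695 - 2.900769)
       = -4.165817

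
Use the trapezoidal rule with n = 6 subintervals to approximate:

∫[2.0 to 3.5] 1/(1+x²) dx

f(x) = 1/(1+x²)
a = 2.0, b = 3.5, n = 6
h = (b - a)/n = 0.250000

Trapezoidal rule: (h/2)[f(x₀) + 2f(x₁) + 2f(x₂) + ... + f(xₙ)]

x_0 = 2.0000, f(x_0) = 0.200000, coefficient = 1
x_1 = 2.2500, f(x_1) = 0.164948, coefficient = 2
x_2 = 2.5000, f(x_2) = 0.137931, coefficient = 2
x_3 = 2.7500, f(x_3) = 0.116788, coefficient = 2
x_4 = 3.0000, f(x_4) = 0.100000, coefficient = 2
x_5 = 3.2500, f(x_5) = 0.086486, coefficient = 2
x_6 = 3.5000, f(x_6) = 0.075472, coefficient = 1

I ≈ (0.250000/2) × 1.487780 = 0.185973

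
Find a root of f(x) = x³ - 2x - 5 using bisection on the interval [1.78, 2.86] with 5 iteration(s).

f(x) = x³ - 2x - 5
Initial interval: [1.78, 2.86]

Iteration 1:
  c_1 = (1.780000 + 2.860000)/2 = 2.320000
  f(c_1) = f(2.320000) = 2.847168
  f(a) × f(c) < 0, new interval: [1.780000, 2.320000]
Iteration 2:
  c_2 = (1.780000 + 2.320000)/2 = 2.050000
  f(c_2) = f(2.050000) = -0.484875
  f(a) × f(c) ≥ 0, new interval: [2.050000, 2.320000]
Iteration 3:
  c_3 = (2.050000 + 2.320000)/2 = 2.185000
  f(c_3) = f(2.185000) = 1.061682
  f(a) × f(c) < 0, new interval: [2.050000, 2.185000]
Iteration 4:
  c_4 = (2.050000 + 2.185000)/2 = 2.117500
  f(c_4) = f(2.117500) = 0.259460
  f(a) × f(c) < 0, new interval: [2.050000, 2.117500]
Iteration 5:
  c_5 = (2.050000 + 2.117500)/2 = 2.083750
  f(c_5) = f(2.083750) = -0.119828
  f(a) × f(c) ≥ 0, new interval: [2.083750, 2.117500]

After 5 iteration(s), the approximation is c_5 = 2.083750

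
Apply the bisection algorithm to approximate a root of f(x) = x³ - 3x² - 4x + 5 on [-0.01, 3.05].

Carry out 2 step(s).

f(x) = x³ - 3x² - 4x + 5
Initial interval: [-0.01, 3.05]

Iteration 1:
  c_1 = (-0.010000 + 3.050000)/2 = 1.520000
  f(c_1) = f(1.520000) = -4.499392
  f(a) × f(c) < 0, new interval: [-0.010000, 1.520000]
Iteration 2:
  c_2 = (-0.010000 + 1.520000)/2 = 0.755000
  f(c_2) = f(0.755000) = 0.700294
  f(a) × f(c) ≥ 0, new interval: [0.755000, 1.520000]

After 2 iteration(s), the approximation is c_2 = 0.755000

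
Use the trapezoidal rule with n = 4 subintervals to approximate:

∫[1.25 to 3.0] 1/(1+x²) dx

f(x) = 1/(1+x²)
a = 1.25, b = 3.0, n = 4
h = (b - a)/n = 0.437500

Trapezoidal rule: (h/2)[f(x₀) + 2f(x₁) + 2f(x₂) + ... + f(xₙ)]

x_0 = 1.2500, f(x_0) = 0.390244, coefficient = 1
x_1 = 1.6875, f(x_1) = 0.259898, coefficient = 2
x_2 = 2.1250, f(x_2) = 0.181303, coefficient = 2
x_3 = 2.5625, f(x_3) = 0.132163, coefficient = 2
x_4 = 3.0000, f(x_4) = 0.100000, coefficient = 1

I ≈ (0.437500/2) × 1.636973 = 0.358088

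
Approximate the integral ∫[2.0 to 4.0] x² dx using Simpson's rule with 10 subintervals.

f(x) = x²
a = 2.0, b = 4.0, n = 10
h = (b - a)/n = 0.200000

Simpson's rule: (h/3)[f(x₀) + 4f(x₁) + 2f(x₂) + ... + f(xₙ)]

x_0 = 2.0000, f(x_0) = 4.000000, coefficient = 1
x_1 = 2.2000, f(x_1) = 4.840000, coefficient = 4
x_2 = 2.4000, f(x_2) = 5.760000, coefficient = 2
x_3 = 2.6000, f(x_3) = 6.760000, coefficient = 4
x_4 = 2.8000, f(x_4) = 7.840000, coefficient = 2
x_5 = 3.0000, f(x_5) = 9.000000, coefficient = 4
x_6 = 3.2000, f(x_6) = 10.240000, coefficient = 2
x_7 = 3.4000, f(x_7) = 11.560000, coefficient = 4
x_8 = 3.6000, f(x_8) = 12.960000, coefficient = 2
x_9 = 3.8000, f(x_9) = 14.440000, coefficient = 4
x_10 = 4.0000, f(x_10) = 16.000000, coefficient = 1

I ≈ (0.200000/3) × 280.000000 = 18.666667
Exact value: 18.666667
Error: 0.000000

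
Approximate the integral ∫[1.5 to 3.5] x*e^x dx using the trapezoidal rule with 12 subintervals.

f(x) = x*e^x
a = 1.5, b = 3.5, n = 12
h = (b - a)/n = 0.166667

Trapezoidal rule: (h/2)[f(x₀) + 2f(x₁) + 2f(x₂) + ... + f(xₙ)]

x_0 = 1.5000, f(x_0) = 6.722534, coefficient = 1
x_1 = 1.6667, f(x_1) = 8.824150, coefficient = 2
x_2 = 1.8333, f(x_2) = 11.466952, coefficient = 2
x_3 = 2.0000, f(x_3) = 14.778112, coefficient = 2
x_4 = 2.1667, f(x_4) = 18.913133, coefficient = 2
x_5 = 2.3333, f(x_5) = 24.061937, coefficient = 2
x_6 = 2.5000, f(x_6) = 30.456235, coefficient = 2
x_7 = 2.6667, f(x_7) = 38.378443, coefficient = 2
x_8 = 2.8333, f(x_8) = 48.172446, coefficient = 2
x_9 = 3.0000, f(x_9) = 60.256611, coefficient = 2
x_10 = 3.1667, f(x_10) = 75.139484, coefficient = 2
x_11 = 3.3333, f(x_11) = 93.438750, coefficient = 2
x_12 = 3.5000, f(x_12) = 115.904082, coefficient = 1

I ≈ (0.166667/2) × 970.399121 = 80.866593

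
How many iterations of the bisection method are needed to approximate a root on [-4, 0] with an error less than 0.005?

We need (b-a)/2^n ≤ 0.005
(0 - (-4))/2^n ≤ 0.005
4/2^n ≤ 0.005
2^n ≥ 800
n ≥ log₂(800) = 9.64
n ≥ 10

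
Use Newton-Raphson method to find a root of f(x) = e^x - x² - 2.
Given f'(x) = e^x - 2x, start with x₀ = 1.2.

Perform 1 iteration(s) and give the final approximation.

f(x) = e^x - x² - 2
f'(x) = e^x - 2x
x₀ = 1.2

Newton-Raphson formula: x_{n+1} = x_n - f(x_n)/f'(x_n)

Iteration 1:
  f(1.200000) = -0.119883
  f'(1.200000) = 0.920117
  x_1 = 1.200000 - (-0.119883)/0.920117 = 1.330291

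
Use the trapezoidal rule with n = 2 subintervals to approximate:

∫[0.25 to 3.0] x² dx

f(x) = x²
a = 0.25, b = 3.0, n = 2
h = (b - a)/n = 1.375000

Trapezoidal rule: (h/2)[f(x₀) + 2f(x₁) + 2f(x₂) + ... + f(xₙ)]

x_0 = 0.2500, f(x_0) = 0.062500, coefficient = 1
x_1 = 1.6250, f(x_1) = 2.640625, coefficient = 2
x_2 = 3.0000, f(x_2) = 9.000000, coefficient = 1

I ≈ (1.375000/2) × 14.343750 = 9.861328
Exact value: 8.994792
Error: 0.866536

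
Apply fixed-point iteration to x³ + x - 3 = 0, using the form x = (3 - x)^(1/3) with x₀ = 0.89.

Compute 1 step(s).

Equation: x³ + x - 3 = 0
Fixed-point form: x = (3 - x)^(1/3)
x₀ = 0.89

x_1 = g(0.890000) = 1.282609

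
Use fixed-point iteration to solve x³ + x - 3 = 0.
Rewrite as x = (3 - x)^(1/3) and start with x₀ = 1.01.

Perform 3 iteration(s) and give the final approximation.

Equation: x³ + x - 3 = 0
Fixed-point form: x = (3 - x)^(1/3)
x₀ = 1.01

x_1 = g(1.010000) = 1.257818
x_2 = g(1.257818) = 1.203274
x_3 = g(1.203274) = 1.215702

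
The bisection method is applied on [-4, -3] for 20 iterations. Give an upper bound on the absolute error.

Bisection error bound: |error| ≤ (b-a)/2^n
|error| ≤ (-3 - (-4))/2^20 = 1/2^20
|error| ≤ 0.0000009537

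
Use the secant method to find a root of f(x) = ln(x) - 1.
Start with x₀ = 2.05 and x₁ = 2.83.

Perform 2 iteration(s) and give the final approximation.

f(x) = ln(x) - 1
x₀ = 2.05, x₁ = 2.83

Secant formula: x_{n+1} = x_n - f(x_n)(x_n - x_{n-1})/(f(x_n) - f(x_{n-1}))

Iteration 1:
  f(2.050000) = -0.282160
  f(2.830000) = 0.040277
  x_2 = 2.830000 - 0.040277×(2.830000 - 2.050000)/(0.040277 - (-0.282160))
       = 2.732567
Iteration 2:
  f(2.830000) = 0.040277
  f(2.732567) = 0.005242
  x_3 = 2.732567 - 0.005242×(2.732567 - 2.830000)/(0.005242 - 0.040277)
       = 2.717990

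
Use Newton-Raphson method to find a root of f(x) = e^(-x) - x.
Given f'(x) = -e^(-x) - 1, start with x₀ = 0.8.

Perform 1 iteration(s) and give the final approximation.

f(x) = e^(-x) - x
f'(x) = -e^(-x) - 1
x₀ = 0.8

Newton-Raphson formula: x_{n+1} = x_n - f(x_n)/f'(x_n)

Iteration 1:
  f(0.800000) = -0.350671
  f'(0.800000) = -1.449329
  x_1 = 0.800000 - (-0.350671)/(-1.449329) = 0.558046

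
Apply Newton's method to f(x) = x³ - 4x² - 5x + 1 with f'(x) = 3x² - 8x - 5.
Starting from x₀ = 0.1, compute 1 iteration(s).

f(x) = x³ - 4x² - 5x + 1
f'(x) = 3x² - 8x - 5
x₀ = 0.1

Newton-Raphson formula: x_{n+1} = x_n - f(x_n)/f'(x_n)

Iteration 1:
  f(0.100000) = 0.461000
  f'(0.100000) = -5.770000
  x_1 = 0.100000 - 0.461000/(-5.770000) = 0.179896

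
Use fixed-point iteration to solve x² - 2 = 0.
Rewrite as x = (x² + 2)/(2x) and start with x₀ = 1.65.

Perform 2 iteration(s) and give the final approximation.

Equation: x² - 2 = 0
Fixed-point form: x = (x² + 2)/(2x)
x₀ = 1.65

x_1 = g(1.650000) = 1.431061
x_2 = g(1.431061) = 1.414313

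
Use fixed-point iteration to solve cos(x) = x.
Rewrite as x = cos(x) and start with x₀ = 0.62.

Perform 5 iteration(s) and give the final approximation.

Equation: cos(x) = x
Fixed-point form: x = cos(x)
x₀ = 0.62

x_1 = g(0.620000) = 0.813878
x_2 = g(0.813878) = 0.686684
x_3 = g(0.686684) = 0.773352
x_4 = g(0.773352) = 0.715573
x_5 = g(0.715573) = 0.754718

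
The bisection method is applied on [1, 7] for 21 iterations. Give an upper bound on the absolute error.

Bisection error bound: |error| ≤ (b-a)/2^n
|error| ≤ (7 - 1)/2^21 = 6/2^21
|error| ≤ 0.0000028610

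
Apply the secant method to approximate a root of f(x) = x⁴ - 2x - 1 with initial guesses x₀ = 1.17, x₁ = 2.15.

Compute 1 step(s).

f(x) = x⁴ - 2x - 1
x₀ = 1.17, x₁ = 2.15

Secant formula: x_{n+1} = x_n - f(x_n)(x_n - x_{n-1})/(f(x_n) - f(x_{n-1}))

Iteration 1:
  f(1.170000) = -1.466113
  f(2.150000) = 16.067506
  x_2 = 2.150000 - 16.067506×(2.150000 - 1.170000)/(16.067506 - (-1.466113))
       = 1.251945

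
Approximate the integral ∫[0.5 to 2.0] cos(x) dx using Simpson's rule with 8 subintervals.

f(x) = cos(x)
a = 0.5, b = 2.0, n = 8
h = (b - a)/n = 0.187500

Simpson's rule: (h/3)[f(x₀) + 4f(x₁) + 2f(x₂) + ... + f(xₙ)]

x_0 = 0.5000, f(x_0) = 0.877583, coefficient = 1
x_1 = 0.6875, f(x_1) = 0.772835, coefficient = 4
x_2 = 0.8750, f(x_2) = 0.640997, coefficient = 2
x_3 = 1.0625, f(x_3) = 0.486690, coefficient = 4
x_4 = 1.2500, f(x_4) = 0.315322, coefficient = 2
x_5 = 1.4375, f(x_5) = 0.132902, coefficient = 4
x_6 = 1.6250, f(x_6) = -0.054177, coefficient = 2
x_7 = 1.8125, f(x_7) = -0.239357, coefficient = 4
x_8 = 2.0000, f(x_8) = -0.416147, coefficient = 1

I ≈ (0.187500/3) × 6.877998 = 0.429875
Exact value: 0.429872
Error: 0.000003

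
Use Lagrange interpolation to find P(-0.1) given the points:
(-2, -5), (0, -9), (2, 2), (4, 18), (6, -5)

Lagrange interpolation formula:
P(x) = Σ yᵢ × Lᵢ(x)
where Lᵢ(x) = Π_{j≠i} (x - xⱼ)/(xᵢ - xⱼ)

L_0(-0.1) = (-0.1 - 0)/(-2 - 0) × (-0.1 - 2)/(-2 - 2) × (-0.1 - 4)/(-2 - 4) × (-0.1 - 6)/(-2 - 6) = 0.013677
L_1(-0.1) = (-0.1 - (-2))/(0 - (-2)) × (-0.1 - 2)/(0 - 2) × (-0.1 - 4)/(0 - 4) × (-0.1 - 6)/(0 - 6) = 1.039478
L_2(-0.1) = (-0.1 - (-2))/(2 - (-2)) × (-0.1 - 0)/(2 - 0) × (-0.1 - 4)/(2 - 4) × (-0.1 - 6)/(2 - 6) = -0.074248
L_3(-0.1) = (-0.1 - (-2))/(4 - (-2)) × (-0.1 - 0)/(4 - 0) × (-0.1 - 2)/(4 - 2) × (-0.1 - 6)/(4 - 6) = 0.025353
L_4(-0.1) = (-0.1 - (-2))/(6 - (-2)) × (-0.1 - 0)/(6 - 0) × (-0.1 - 2)/(6 - 2) × (-0.1 - 4)/(6 - 4) = -0.004260

P(-0.1) = (-5)×L_0(-0.1) + (-9)×L_1(-0.1) + 2×L_2(-0.1) + 18×L_3(-0.1) + (-5)×L_4(-0.1)
P(-0.1) = -9.094530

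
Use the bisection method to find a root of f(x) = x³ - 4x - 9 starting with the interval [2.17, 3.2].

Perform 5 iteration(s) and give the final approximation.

f(x) = x³ - 4x - 9
Initial interval: [2.17, 3.2]

Iteration 1:
  c_1 = (2.170000 + 3.200000)/2 = 2.685000
  f(c_1) = f(2.685000) = -0.383231
  f(a) × f(c) ≥ 0, new interval: [2.685000, 3.200000]
Iteration 2:
  c_2 = (2.685000 + 3.200000)/2 = 2.942500
  f(c_2) = f(2.942500) = 4.707066
  f(a) × f(c) < 0, new interval: [2.685000, 2.942500]
Iteration 3:
  c_3 = (2.685000 + 2.942500)/2 = 2.813750
  f(c_3) = f(2.813750) = 2.021991
  f(a) × f(c) < 0, new interval: [2.685000, 2.813750]
Iteration 4:
  c_4 = (2.685000 + 2.813750)/2 = 2.749375
  f(c_4) = f(2.749375) = 0.785199
  f(a) × f(c) < 0, new interval: [2.685000, 2.749375]
Iteration 5:
  c_5 = (2.685000 + 2.749375)/2 = 2.717187
  f(c_5) = f(2.717187) = 0.192539
  f(a) × f(c) < 0, new interval: [2.685000, 2.717187]

After 5 iteration(s), the approximation is c_5 = 2.717187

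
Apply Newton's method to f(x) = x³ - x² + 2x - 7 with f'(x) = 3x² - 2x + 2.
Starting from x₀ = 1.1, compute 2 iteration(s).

f(x) = x³ - x² + 2x - 7
f'(x) = 3x² - 2x + 2
x₀ = 1.1

Newton-Raphson formula: x_{n+1} = x_n - f(x_n)/f'(x_n)

Iteration 1:
  f(1.100000) = -4.679000
  f'(1.100000) = 3.430000
  x_1 = 1.100000 - (-4.679000)/3.430000 = 2.464140
Iteration 2:
  f(2.464140) = 6.818517
  f'(2.464140) = 15.287677
  x_2 = 2.464140 - 6.818517/15.287677 = 2.018126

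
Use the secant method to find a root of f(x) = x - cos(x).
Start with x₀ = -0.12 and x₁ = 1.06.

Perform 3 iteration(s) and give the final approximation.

f(x) = x - cos(x)
x₀ = -0.12, x₁ = 1.06

Secant formula: x_{n+1} = x_n - f(x_n)(x_n - x_{n-1})/(f(x_n) - f(x_{n-1}))

Iteration 1:
  f(-0.120000) = -1.112809
  f(1.060000) = 0.571128
  x_2 = 1.060000 - 0.571128×(1.060000 - (-0.120000))/(0.571128 - (-1.112809))
       = 0.659788
Iteration 2:
  f(1.060000) = 0.571128
  f(0.659788) = -0.130334
  x_3 = 0.659788 - (-0.130334)×(0.659788 - 1.060000)/(-0.130334 - 0.571128)
       = 0.734149
Iteration 3:
  f(0.659788) = -0.130334
  f(0.734149) = -0.008252
  x_4 = 0.734149 - (-0.008252)×(0.734149 - 0.659788)/(-0.008252 - (-0.130334))
       = 0.739175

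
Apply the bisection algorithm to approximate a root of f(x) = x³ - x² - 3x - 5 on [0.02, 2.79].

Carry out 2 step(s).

f(x) = x³ - x² - 3x - 5
Initial interval: [0.02, 2.79]

Iteration 1:
  c_1 = (0.020000 + 2.790000)/2 = 1.405000
  f(c_1) = f(1.405000) = -8.415520
  f(a) × f(c) ≥ 0, new interval: [1.405000, 2.790000]
Iteration 2:
  c_2 = (1.405000 + 2.790000)/2 = 2.097500
  f(c_2) = f(2.097500) = -6.464042
  f(a) × f(c) ≥ 0, new interval: [2.097500, 2.790000]

After 2 iteration(s), the approximation is c_2 = 2.097500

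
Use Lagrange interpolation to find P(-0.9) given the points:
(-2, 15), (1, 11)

Lagrange interpolation formula:
P(x) = Σ yᵢ × Lᵢ(x)
where Lᵢ(x) = Π_{j≠i} (x - xⱼ)/(xᵢ - xⱼ)

L_0(-0.9) = (-0.9 - 1)/(-2 - 1) = 0.633333
L_1(-0.9) = (-0.9 - (-2))/(1 - (-2)) = 0.366667

P(-0.9) = 15×L_0(-0.9) + 11×L_1(-0.9)
P(-0.9) = 13.533333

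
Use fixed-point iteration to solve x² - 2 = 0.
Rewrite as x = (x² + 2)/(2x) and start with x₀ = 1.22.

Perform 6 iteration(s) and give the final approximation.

Equation: x² - 2 = 0
Fixed-point form: x = (x² + 2)/(2x)
x₀ = 1.22

x_1 = g(1.220000) = 1.429672
x_2 = g(1.429672) = 1.414297
x_3 = g(1.414297) = 1.414214
x_4 = g(1.414214) = 1.414214
x_5 = g(1.414214) = 1.414214
x_6 = g(1.414214) = 1.414214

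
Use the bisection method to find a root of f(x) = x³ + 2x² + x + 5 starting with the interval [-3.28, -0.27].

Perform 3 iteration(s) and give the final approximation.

f(x) = x³ + 2x² + x + 5
Initial interval: [-3.28, -0.27]

Iteration 1:
  c_1 = (-3.280000 + (-0.270000))/2 = -1.775000
  f(c_1) = f(-1.775000) = 3.933891
  f(a) × f(c) < 0, new interval: [-3.280000, -1.775000]
Iteration 2:
  c_2 = (-3.280000 + (-1.775000))/2 = -2.527500
  f(c_2) = f(-2.527500) = -0.897305
  f(a) × f(c) ≥ 0, new interval: [-2.527500, -1.775000]
Iteration 3:
  c_3 = (-2.527500 + (-1.775000))/2 = -2.151250
  f(c_3) = f(-2.151250) = 2.148784
  f(a) × f(c) < 0, new interval: [-2.527500, -2.151250]

After 3 iteration(s), the approximation is c_3 = -2.151250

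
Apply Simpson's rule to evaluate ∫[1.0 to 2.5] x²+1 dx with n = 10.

f(x) = x²+1
a = 1.0, b = 2.5, n = 10
h = (b - a)/n = 0.150000

Simpson's rule: (h/3)[f(x₀) + 4f(x₁) + 2f(x₂) + ... + f(xₙ)]

x_0 = 1.0000, f(x_0) = 2.000000, coefficient = 1
x_1 = 1.1500, f(x_1) = 2.322500, coefficient = 4
x_2 = 1.3000, f(x_2) = 2.690000, coefficient = 2
x_3 = 1.4500, f(x_3) = 3.102500, coefficient = 4
x_4 = 1.6000, f(x_4) = 3.560000, coefficient = 2
x_5 = 1.7500, f(x_5) = 4.062500, coefficient = 4
x_6 = 1.9000, f(x_6) = 4.610000, coefficient = 2
x_7 = 2.0500, f(x_7) = 5.202500, coefficient = 4
x_8 = 2.2000, f(x_8) = 5.840000, coefficient = 2
x_9 = 2.3500, f(x_9) = 6.522500, coefficient = 4
x_10 = 2.5000, f(x_10) = 7.250000, coefficient = 1

I ≈ (0.150000/3) × 127.500000 = 6.375000
Exact value: 6.375000
Error: 0.000000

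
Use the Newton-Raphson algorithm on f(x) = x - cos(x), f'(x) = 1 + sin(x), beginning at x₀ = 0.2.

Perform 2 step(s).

f(x) = x - cos(x)
f'(x) = 1 + sin(x)
x₀ = 0.2

Newton-Raphson formula: x_{n+1} = x_n - f(x_n)/f'(x_n)

Iteration 1:
  f(0.200000) = -0.780067
  f'(0.200000) = 1.198669
  x_1 = 0.200000 - (-0.780067)/1.198669 = 0.850777
Iteration 2:
  f(0.850777) = 0.191378
  f'(0.850777) = 1.751793
  x_2 = 0.850777 - 0.191378/1.751793 = 0.741530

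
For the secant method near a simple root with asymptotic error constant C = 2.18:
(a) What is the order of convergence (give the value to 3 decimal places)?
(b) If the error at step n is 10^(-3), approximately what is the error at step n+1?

(a) Secant method has superlinear convergence with order φ = (1+√5)/2 ≈ 1.618.
    This means |e_{n+1}| ≈ C|e_n|^1.618.

(b) With |e_n| = 10^(-3) and C = 2.18:
    |e_{n+1}| ≈ 2.18 × (10^(-3))^1.618 = 2.18 × 10^(-4.85)

(a) ≈ 1.618 (golden ratio); (b) |e_{n+1}| ≈ 3.050e-05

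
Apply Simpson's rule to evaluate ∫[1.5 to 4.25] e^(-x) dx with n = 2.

f(x) = e^(-x)
a = 1.5, b = 4.25, n = 2
h = (b - a)/n = 1.375000

Simpson's rule: (h/3)[f(x₀) + 4f(x₁) + 2f(x₂) + ... + f(xₙ)]

x_0 = 1.5000, f(x_0) = 0.223130, coefficient = 1
x_1 = 2.8750, f(x_1) = 0.056416, coefficient = 4
x_2 = 4.2500, f(x_2) = 0.014264, coefficient = 1

I ≈ (1.375000/3) × 0.463059 = 0.212235
Exact value: 0.208866
Error: 0.003369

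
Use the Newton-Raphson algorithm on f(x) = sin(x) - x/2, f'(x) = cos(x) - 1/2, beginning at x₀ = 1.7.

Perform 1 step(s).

f(x) = sin(x) - x/2
f'(x) = cos(x) - 1/2
x₀ = 1.7

Newton-Raphson formula: x_{n+1} = x_n - f(x_n)/f'(x_n)

Iteration 1:
  f(1.700000) = 0.141665
  f'(1.700000) = -0.628844
  x_1 = 1.700000 - 0.141665/(-0.628844) = 1.925278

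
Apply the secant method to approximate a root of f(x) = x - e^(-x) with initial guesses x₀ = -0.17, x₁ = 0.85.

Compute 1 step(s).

f(x) = x - e^(-x)
x₀ = -0.17, x₁ = 0.85

Secant formula: x_{n+1} = x_n - f(x_n)(x_n - x_{n-1})/(f(x_n) - f(x_{n-1}))

Iteration 1:
  f(-0.170000) = -1.355305
  f(0.850000) = 0.422585
  x_2 = 0.850000 - 0.422585×(0.850000 - (-0.170000))/(0.422585 - (-1.355305))
       = 0.607557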